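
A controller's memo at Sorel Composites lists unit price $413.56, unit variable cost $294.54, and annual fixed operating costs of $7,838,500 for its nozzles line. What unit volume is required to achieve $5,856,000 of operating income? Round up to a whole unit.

115,061 nozzles

Each unit contributes $413.56 − $294.54 = $119.02.
Need Q such that Q × $119.02 − $7,838,500 = $5,856,000, i.e. Q = $13,694,500 / $119.02 = 115,060.49 → 115,061.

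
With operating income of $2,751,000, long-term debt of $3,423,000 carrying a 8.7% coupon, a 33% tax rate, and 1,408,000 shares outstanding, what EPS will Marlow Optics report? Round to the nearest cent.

$1.17

Pre-tax income = $2,751,000 − $297,801.00 = $2,453,199.00.
Net income = $2,453,199.00 × (1 − 0.33) = $1,643,643.33.
EPS = $1,643,643.33 ÷ 1,408,000 = $1.17.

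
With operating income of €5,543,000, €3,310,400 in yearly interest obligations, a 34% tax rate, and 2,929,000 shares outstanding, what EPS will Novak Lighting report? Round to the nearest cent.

Interest = €3,310,400.00, so EBT = €5,543,000 − €3,310,400.00 = €2,232,600.00.
After tax at 34%: net income = €2,232,600.00 × 0.66 = €1,473,516.00.
EPS = €1,473,516.00 ÷ 2,929,000 = €0.50.

€0.50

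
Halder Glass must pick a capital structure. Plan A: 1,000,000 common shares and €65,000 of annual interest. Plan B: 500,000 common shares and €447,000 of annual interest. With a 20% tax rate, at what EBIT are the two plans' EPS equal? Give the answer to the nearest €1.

€829,000

Set EPS_A = EPS_B: (EBIT − €65,000)(1 − 0.20) ÷ 1,000,000 = (EBIT − €447,000)(1 − 0.20) ÷ 500,000.
The (1 − t) factor cancels: (EBIT − 65,000) × 500,000 = (EBIT − 447,000) × 1,000,000.
EBIT × (1,000,000 − 500,000) = 447,000 × 1,000,000 − 65,000 × 500,000 = 414,500,000,000, so EBIT = 414,500,000,000 ÷ 500,000 = 829,000.00.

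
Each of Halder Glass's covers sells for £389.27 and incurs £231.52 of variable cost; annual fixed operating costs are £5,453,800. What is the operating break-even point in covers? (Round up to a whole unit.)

34,573 covers

Contribution margin per unit = £389.27 − £231.52 = £157.75.
Break-even Q = £5,453,800 / £157.75 = 34,572.42 → 34,573 covers.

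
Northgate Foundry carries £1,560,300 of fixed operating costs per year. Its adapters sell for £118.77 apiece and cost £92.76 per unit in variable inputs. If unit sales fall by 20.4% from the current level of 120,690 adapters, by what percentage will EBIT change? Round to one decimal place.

-40.6%

Total contribution margin = 120,690 × £26.01 = £3,139,146.90.
EBIT = £3,139,146.90 − £1,560,300 = £1,578,846.90.
Degree of operating leverage = £3,139,146.90 / £1,578,846.90 = 1.9883.
%ΔEBIT = DOL × %ΔSales = 1.9883 × -20.4% = -40.6%.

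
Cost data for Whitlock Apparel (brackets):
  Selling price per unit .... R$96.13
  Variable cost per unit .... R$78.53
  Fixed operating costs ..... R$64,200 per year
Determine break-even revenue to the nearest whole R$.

Contribution margin per unit = R$96.13 − R$78.53 = R$17.60, a CM ratio of R$17.60 ÷ R$96.13 = 0.1831.
Break-even revenue = fixed costs × price ÷ CM = R$64,200 × R$96.13 ÷ R$17.60 = R$350,656.

R$350,656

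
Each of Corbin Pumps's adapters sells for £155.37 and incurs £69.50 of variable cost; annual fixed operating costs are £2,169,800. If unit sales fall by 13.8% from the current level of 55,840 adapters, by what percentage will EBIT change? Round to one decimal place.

Contribution at this volume is 55,840 × £85.87 = £4,794,980.80.
Subtracting fixed costs: EBIT = £4,794,980.80 − £2,169,800 = £2,625,180.80.
DOL = contribution ÷ EBIT = £4,794,980.80 ÷ £2,625,180.80 = 1.8265.
%ΔEBIT = DOL × %ΔSales = 1.8265 × -13.8% = -25.2%.

-25.2%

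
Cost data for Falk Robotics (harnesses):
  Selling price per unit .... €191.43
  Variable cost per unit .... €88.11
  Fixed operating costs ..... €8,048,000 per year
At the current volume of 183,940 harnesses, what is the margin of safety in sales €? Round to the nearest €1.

€20,300,401

Contribution margin per unit = €191.43 − €88.11 = €103.32. Break-even units = €8,048,000 ÷ €103.32 = 77,893.92; break-even revenue = 77,893.92 × €191.43 = €14,911,233.45.
Actual sales revenue = 183,940 × €191.43 = €35,211,634.20.
Margin of safety = €35,211,634.20 − €14,911,233.45 = €20,300,401.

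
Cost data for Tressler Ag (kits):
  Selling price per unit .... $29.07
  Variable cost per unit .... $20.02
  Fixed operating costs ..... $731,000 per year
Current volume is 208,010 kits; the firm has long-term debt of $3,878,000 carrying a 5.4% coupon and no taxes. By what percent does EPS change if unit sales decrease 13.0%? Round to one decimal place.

Total contribution margin = 208,010 × $9.05 = $1,882,490.50.
Subtracting fixed costs: EBIT = $1,882,490.50 − $731,000 = $1,151,490.50.
Interest = $209,412.00, so EBIT − I = $942,078.50.
DCL = total CM / (EBIT − I) = $1,882,490.50 / $942,078.50 = 1.9982.
EPS therefore changes by 1.9982 × (-13.0%) = -26.0%.

-26.0%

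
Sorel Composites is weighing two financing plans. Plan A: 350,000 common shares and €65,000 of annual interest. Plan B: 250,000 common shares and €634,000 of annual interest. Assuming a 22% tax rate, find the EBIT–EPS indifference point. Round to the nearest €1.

€2,056,500

At indifference, (EBIT − 65,000)(1 − t)/350,000 = (EBIT − 634,000)(1 − t)/250,000.
The (1 − t) factor cancels: (EBIT − 65,000) × 250,000 = (EBIT − 634,000) × 350,000.
EBIT × (350,000 − 250,000) = 634,000 × 350,000 − 65,000 × 250,000 = 205,650,000,000, so EBIT = 205,650,000,000 ÷ 100,000 = 2,056,500.00.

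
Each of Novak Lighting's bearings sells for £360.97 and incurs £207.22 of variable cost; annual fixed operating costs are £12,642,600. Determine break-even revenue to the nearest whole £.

£29,681,947

CM per unit = £360.97 − £207.22 = £153.75; CM ratio = £153.75 / £360.97 = 0.4259.
Break-even revenue = fixed costs × price ÷ CM = £12,642,600 × £360.97 ÷ £153.75 = £29,681,947.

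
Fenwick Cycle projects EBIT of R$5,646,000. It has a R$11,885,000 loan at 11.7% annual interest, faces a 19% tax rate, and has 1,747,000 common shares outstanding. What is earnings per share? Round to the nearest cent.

R$1.97

Interest = R$1,390,545.00, so EBT = R$5,646,000 − R$1,390,545.00 = R$4,255,455.00.
After tax at 19%: net income = R$4,255,455.00 × 0.81 = R$3,446,918.55.
Per share: R$3,446,918.55 / 1,747,000 shares = R$1.97.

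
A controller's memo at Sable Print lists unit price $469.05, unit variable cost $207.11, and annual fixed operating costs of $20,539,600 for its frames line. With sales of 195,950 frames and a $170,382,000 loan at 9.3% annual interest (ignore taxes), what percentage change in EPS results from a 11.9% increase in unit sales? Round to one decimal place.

Contribution at this volume is 195,950 × $261.94 = $51,327,143.00.
Operating income = contribution − fixed costs = $51,327,143.00 − $20,539,600 = $30,787,543.00.
Interest = $15,845,526.00, so EBIT − I = $14,942,017.00.
Degree of combined leverage = contribution ÷ (EBIT − I) = $51,327,143.00 ÷ $14,942,017.00 = 3.4351.
%ΔEPS = DCL × %ΔSales = 3.4351 × +11.9% = +40.9%.

+40.9%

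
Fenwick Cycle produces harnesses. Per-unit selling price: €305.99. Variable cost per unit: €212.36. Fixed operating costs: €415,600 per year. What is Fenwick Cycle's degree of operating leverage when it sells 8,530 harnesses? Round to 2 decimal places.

2.08

Contribution at this volume is 8,530 × €93.63 = €798,663.90.
Subtracting fixed costs: EBIT = €798,663.90 − €415,600 = €383,063.90.
Degree of operating leverage = €798,663.90 / €383,063.90 = 2.0849.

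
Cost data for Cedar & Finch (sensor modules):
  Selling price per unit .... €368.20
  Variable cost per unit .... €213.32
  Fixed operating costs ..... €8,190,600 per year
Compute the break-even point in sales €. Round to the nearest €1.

€19,471,713

Contribution margin per unit = €368.20 − €213.32 = €154.88, a CM ratio of €154.88 ÷ €368.20 = 0.4206.
Break-even sales = FC ÷ CM ratio = €8,190,600 × €368.20 / €154.88 = €19,471,713.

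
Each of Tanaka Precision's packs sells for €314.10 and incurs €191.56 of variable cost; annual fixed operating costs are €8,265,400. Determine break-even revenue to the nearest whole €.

€21,186,242

Contribution margin per unit = €314.10 − €191.56 = €122.54, a CM ratio of €122.54 ÷ €314.10 = 0.3901.
Break-even revenue = fixed costs × price ÷ CM = €8,265,400 × €314.10 ÷ €122.54 = €21,186,242.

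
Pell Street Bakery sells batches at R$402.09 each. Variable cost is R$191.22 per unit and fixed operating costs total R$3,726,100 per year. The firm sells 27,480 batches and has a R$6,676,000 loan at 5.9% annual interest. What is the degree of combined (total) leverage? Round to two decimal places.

Total contribution margin = 27,480 × R$210.87 = R$5,794,707.60.
Operating income = contribution − fixed costs = R$5,794,707.60 − R$3,726,100 = R$2,068,607.60. Interest = R$393,884.00.
DOL = R$5,794,707.60 ÷ R$2,068,607.60 = 2.8013; DFL = R$2,068,607.60 ÷ R$1,674,723.60 = 1.2352.
Combined leverage = 2.8013 × 1.2352 = 3.4602.

3.46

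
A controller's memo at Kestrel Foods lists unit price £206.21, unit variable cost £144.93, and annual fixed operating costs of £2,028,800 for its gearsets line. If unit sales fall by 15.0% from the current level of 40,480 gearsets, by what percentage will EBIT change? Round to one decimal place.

-82.4%

Contribution at this volume is 40,480 × £61.28 = £2,480,614.40.
Subtracting fixed costs: EBIT = £2,480,614.40 − £2,028,800 = £451,814.40.
Degree of operating leverage = £2,480,614.40 / £451,814.40 = 5.4903.
%ΔEBIT = DOL × %ΔSales = 5.4903 × -15.0% = -82.4%.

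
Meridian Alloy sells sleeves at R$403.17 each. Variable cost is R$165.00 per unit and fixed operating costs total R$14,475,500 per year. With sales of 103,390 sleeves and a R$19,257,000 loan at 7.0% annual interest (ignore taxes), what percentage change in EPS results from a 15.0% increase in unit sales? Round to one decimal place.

Total contribution margin = 103,390 × R$238.17 = R$24,624,396.30.
EBIT = R$24,624,396.30 − R$14,475,500 = R$10,148,896.30.
Interest = R$1,347,990.00, so EBIT − I = R$8,800,906.30.
DCL = total CM / (EBIT − I) = R$24,624,396.30 / R$8,800,906.30 = 2.7979.
%ΔEPS = DCL × %ΔSales = 2.7979 × +15.0% = +42.0%.

+42.0%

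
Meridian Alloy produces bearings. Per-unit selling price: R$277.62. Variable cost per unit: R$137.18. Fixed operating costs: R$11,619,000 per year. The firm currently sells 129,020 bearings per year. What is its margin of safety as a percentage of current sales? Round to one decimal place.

Contribution margin per unit = R$277.62 − R$137.18 = R$140.44. Break-even units = R$11,619,000 ÷ R$140.44 = 82,732.84; break-even revenue = 82,732.84 × R$277.62 = R$22,968,290.94.
Actual sales revenue = 129,020 × R$277.62 = R$35,818,532.40.
Margin of safety = (R$35,818,532.40 − R$22,968,290.94) ÷ R$35,818,532.40 = 35.9%.

35.9%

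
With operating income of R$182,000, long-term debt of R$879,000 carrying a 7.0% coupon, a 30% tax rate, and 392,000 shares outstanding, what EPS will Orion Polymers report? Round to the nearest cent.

R$0.22

Pre-tax income = R$182,000 − R$61,530.00 = R$120,470.00.
Net income = R$120,470.00 × (1 − 0.30) = R$84,329.00.
EPS = R$84,329.00 ÷ 392,000 = R$0.22.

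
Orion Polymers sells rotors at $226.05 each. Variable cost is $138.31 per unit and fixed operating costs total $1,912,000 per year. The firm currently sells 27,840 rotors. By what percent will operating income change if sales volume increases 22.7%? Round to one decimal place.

+104.5%

At 27,840 units, contribution = 27,840 × $87.74 = $2,442,681.60.
Operating income = contribution − fixed costs = $2,442,681.60 − $1,912,000 = $530,681.60.
DOL = contribution ÷ EBIT = $2,442,681.60 ÷ $530,681.60 = 4.6029.
Operating income changes by 4.6029 × +22.7% = +104.5%.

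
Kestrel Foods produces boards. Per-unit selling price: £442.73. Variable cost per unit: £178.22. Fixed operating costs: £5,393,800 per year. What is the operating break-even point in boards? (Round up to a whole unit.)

Contribution margin per unit = £442.73 − £178.22 = £264.51.
Units to break even: £5,393,800 ÷ £264.51 = 20,391.67, rounded up to 20,392.

20,392 boards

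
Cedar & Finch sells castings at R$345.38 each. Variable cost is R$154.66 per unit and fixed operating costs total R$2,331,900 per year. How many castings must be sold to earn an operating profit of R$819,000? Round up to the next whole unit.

16,522 castings

Each unit contributes R$345.38 − R$154.66 = R$190.72.
Need Q such that Q × R$190.72 − R$2,331,900 = R$819,000, i.e. Q = R$3,150,900 / R$190.72 = 16,521.08 → 16,522.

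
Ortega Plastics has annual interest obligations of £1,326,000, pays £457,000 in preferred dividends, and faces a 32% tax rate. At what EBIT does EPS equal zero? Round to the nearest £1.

Preferred dividends are paid after tax, so their pre-tax equivalent is £457,000 ÷ (1 − 0.32) = £672,058.82.
EPS = 0 when EBIT covers interest plus the pre-tax preferred burden: £1,326,000 + £672,058.82 = £1,998,058.82.

£1,998,059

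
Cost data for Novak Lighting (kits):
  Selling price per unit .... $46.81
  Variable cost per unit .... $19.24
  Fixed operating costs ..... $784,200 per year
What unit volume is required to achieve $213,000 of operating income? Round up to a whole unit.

36,170 kits

Contribution margin per unit = $46.81 − $19.24 = $27.57.
Required volume = (fixed costs + target profit) ÷ CM = ($784,200 + $213,000) ÷ $27.57 = 36,169.75, so 36,170 kits.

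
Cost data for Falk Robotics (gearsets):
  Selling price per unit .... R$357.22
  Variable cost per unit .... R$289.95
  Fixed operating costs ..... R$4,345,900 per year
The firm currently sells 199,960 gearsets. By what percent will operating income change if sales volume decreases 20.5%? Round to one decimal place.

-30.3%

Total contribution margin = 199,960 × R$67.27 = R$13,451,309.20.
EBIT = R$13,451,309.20 − R$4,345,900 = R$9,105,409.20.
So DOL = total CM / EBIT = R$13,451,309.20 / R$9,105,409.20 = 1.4773.
So EBIT moves 1.4773 × (-20.5%) = -30.3%.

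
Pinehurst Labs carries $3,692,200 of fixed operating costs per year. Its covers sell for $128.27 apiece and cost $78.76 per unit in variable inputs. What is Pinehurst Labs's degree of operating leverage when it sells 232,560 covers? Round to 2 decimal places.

Total contribution margin = 232,560 × $49.51 = $11,514,045.60.
EBIT = $11,514,045.60 − $3,692,200 = $7,821,845.60.
So DOL = total CM / EBIT = $11,514,045.60 / $7,821,845.60 = 1.4720.

1.47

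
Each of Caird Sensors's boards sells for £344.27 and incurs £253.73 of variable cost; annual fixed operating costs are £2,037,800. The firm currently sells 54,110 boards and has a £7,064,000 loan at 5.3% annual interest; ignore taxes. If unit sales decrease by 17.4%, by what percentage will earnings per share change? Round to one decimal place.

-34.3%

At 54,110 units, contribution = 54,110 × £90.54 = £4,899,119.40.
Subtracting fixed costs: EBIT = £4,899,119.40 − £2,037,800 = £2,861,319.40.
After interest of £374,392.00, pre-tax earnings = £2,486,927.40.
DCL = total CM / (EBIT − I) = £4,899,119.40 / £2,486,927.40 = 1.9699.
%ΔEPS = DCL × %ΔSales = 1.9699 × -17.4% = -34.3%.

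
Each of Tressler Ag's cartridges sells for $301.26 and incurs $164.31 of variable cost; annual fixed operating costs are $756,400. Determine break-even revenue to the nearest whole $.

Contribution margin per unit = $301.26 − $164.31 = $136.95, a CM ratio of $136.95 ÷ $301.26 = 0.4546.
Break-even sales = FC ÷ CM ratio = $756,400 × $301.26 / $136.95 = $1,663,914.

$1,663,914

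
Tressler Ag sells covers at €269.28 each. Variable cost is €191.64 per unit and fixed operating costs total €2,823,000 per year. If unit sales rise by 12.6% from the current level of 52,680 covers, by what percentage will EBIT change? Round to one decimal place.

+40.7%

Contribution at this volume is 52,680 × €77.64 = €4,090,075.20.
EBIT = €4,090,075.20 − €2,823,000 = €1,267,075.20.
DOL = contribution ÷ EBIT = €4,090,075.20 ÷ €1,267,075.20 = 3.2280.
Operating income changes by 3.2280 × +12.6% = +40.7%.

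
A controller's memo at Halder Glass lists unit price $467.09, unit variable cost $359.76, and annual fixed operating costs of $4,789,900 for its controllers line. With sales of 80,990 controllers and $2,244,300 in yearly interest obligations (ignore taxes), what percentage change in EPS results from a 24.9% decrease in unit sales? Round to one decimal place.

-130.5%

Total contribution margin = 80,990 × $107.33 = $8,692,656.70.
Operating income = contribution − fixed costs = $8,692,656.70 − $4,789,900 = $3,902,756.70.
Interest = $2,244,300.00, so EBIT − I = $1,658,456.70.
Degree of combined leverage = contribution ÷ (EBIT − I) = $8,692,656.70 ÷ $1,658,456.70 = 5.2414.
%ΔEPS = DCL × %ΔSales = 5.2414 × -24.9% = -130.5%.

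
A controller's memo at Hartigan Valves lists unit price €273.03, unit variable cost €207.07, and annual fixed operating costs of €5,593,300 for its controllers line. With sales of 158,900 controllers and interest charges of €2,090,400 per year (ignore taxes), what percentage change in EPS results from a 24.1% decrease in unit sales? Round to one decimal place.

Contribution at this volume is 158,900 × €65.96 = €10,481,044.00.
EBIT = €10,481,044.00 − €5,593,300 = €4,887,744.00.
Interest = €2,090,400.00, so EBIT − I = €2,797,344.00.
Degree of combined leverage = contribution ÷ (EBIT − I) = €10,481,044.00 ÷ €2,797,344.00 = 3.7468.
%ΔEPS = DCL × %ΔSales = 3.7468 × -24.1% = -90.3%.

-90.3%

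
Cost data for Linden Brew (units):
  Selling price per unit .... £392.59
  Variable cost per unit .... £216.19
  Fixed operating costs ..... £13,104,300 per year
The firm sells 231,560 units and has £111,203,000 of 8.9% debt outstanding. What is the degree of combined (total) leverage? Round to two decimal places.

2.29

Total contribution margin = 231,560 × £176.40 = £40,847,184.00.
EBIT = £40,847,184.00 − £13,104,300 = £27,742,884.00. Interest = £9,897,067.00, so EBIT − I = £17,845,817.00.
DCL = contribution ÷ (EBIT − I) = £40,847,184.00 ÷ £17,845,817.00 = 2.2889.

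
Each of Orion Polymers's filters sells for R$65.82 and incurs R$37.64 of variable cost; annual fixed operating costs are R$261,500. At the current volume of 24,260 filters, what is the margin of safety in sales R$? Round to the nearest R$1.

Contribution margin per unit = R$65.82 − R$37.64 = R$28.18. Break-even units = R$261,500 ÷ R$28.18 = 9,279.63; break-even revenue = 9,279.63 × R$65.82 = R$610,785.31.
Actual sales revenue = 24,260 × R$65.82 = R$1,596,793.20.
Margin of safety = R$1,596,793.20 − R$610,785.31 = R$986,008.

R$986,008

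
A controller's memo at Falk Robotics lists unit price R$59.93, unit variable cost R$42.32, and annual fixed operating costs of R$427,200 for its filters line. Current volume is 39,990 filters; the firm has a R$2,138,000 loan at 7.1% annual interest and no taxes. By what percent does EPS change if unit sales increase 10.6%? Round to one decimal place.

At 39,990 units, contribution = 39,990 × R$17.61 = R$704,223.90.
Operating income = contribution − fixed costs = R$704,223.90 − R$427,200 = R$277,023.90.
Interest = R$151,798.00, so EBIT − I = R$125,225.90.
DCL = total CM / (EBIT − I) = R$704,223.90 / R$125,225.90 = 5.6236.
%ΔEPS = DCL × %ΔSales = 5.6236 × +10.6% = +59.6%.

+59.6%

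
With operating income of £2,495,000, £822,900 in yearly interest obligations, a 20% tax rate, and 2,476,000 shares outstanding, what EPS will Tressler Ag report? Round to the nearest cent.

£0.54

Interest = £822,900.00, so EBT = £2,495,000 − £822,900.00 = £1,672,100.00.
Net income = £1,672,100.00 × (1 − 0.20) = £1,337,680.00.
Per share: £1,337,680.00 / 2,476,000 shares = £0.54.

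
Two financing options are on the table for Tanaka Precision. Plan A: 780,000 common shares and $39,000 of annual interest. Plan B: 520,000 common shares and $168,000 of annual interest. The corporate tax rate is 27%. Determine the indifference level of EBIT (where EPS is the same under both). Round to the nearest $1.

$426,000

At indifference, (EBIT − 39,000)(1 − t)/780,000 = (EBIT − 168,000)(1 − t)/520,000.
Cancelling (1 − t) and cross-multiplying: 520,000·(EBIT − 39,000) = 780,000·(EBIT − 168,000).
Solving, EBIT = (168,000·780,000 − 39,000·520,000) / (780,000 − 520,000) = 110,760,000,000 / 260,000 = 426,000.00.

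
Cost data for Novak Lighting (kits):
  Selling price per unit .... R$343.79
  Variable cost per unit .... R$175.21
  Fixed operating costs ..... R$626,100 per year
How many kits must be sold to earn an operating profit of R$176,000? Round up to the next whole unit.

Contribution margin per unit = R$343.79 − R$175.21 = R$168.58.
Required volume = (fixed costs + target profit) ÷ CM = (R$626,100 + R$176,000) ÷ R$168.58 = 4,757.98, so 4,758 kits.

4,758 kits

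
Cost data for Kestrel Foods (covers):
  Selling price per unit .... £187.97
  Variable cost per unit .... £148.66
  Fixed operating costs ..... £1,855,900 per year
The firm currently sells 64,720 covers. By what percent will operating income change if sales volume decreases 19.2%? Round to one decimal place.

-71.0%

Total contribution margin = 64,720 × £39.31 = £2,544,143.20.
Subtracting fixed costs: EBIT = £2,544,143.20 − £1,855,900 = £688,243.20.
Degree of operating leverage = £2,544,143.20 / £688,243.20 = 3.6966.
%ΔEBIT = DOL × %ΔSales = 3.6966 × -19.2% = -71.0%.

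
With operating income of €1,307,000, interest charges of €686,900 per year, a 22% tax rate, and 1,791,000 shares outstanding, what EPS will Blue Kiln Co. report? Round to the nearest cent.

€0.27

Interest = €686,900.00, so EBT = €1,307,000 − €686,900.00 = €620,100.00.
After tax at 22%: net income = €620,100.00 × 0.78 = €483,678.00.
EPS = €483,678.00 ÷ 1,791,000 = €0.27.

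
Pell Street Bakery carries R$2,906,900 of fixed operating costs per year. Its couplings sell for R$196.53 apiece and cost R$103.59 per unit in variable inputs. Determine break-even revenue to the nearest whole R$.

R$6,146,902

CM per unit = R$196.53 − R$103.59 = R$92.94; CM ratio = R$92.94 / R$196.53 = 0.4729.
Break-even sales = FC ÷ CM ratio = R$2,906,900 × R$196.53 / R$92.94 = R$6,146,902.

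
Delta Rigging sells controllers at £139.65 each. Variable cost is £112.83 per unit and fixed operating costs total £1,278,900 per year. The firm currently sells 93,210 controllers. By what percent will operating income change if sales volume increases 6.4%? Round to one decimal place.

+13.1%

Contribution at this volume is 93,210 × £26.82 = £2,499,892.20.
Subtracting fixed costs: EBIT = £2,499,892.20 − £1,278,900 = £1,220,992.20.
Degree of operating leverage = £2,499,892.20 / £1,220,992.20 = 2.0474.
Operating income changes by 2.0474 × +6.4% = +13.1%.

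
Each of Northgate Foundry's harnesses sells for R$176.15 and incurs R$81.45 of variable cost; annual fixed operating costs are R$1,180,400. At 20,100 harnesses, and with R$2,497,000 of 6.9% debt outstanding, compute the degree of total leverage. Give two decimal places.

Total contribution margin = 20,100 × R$94.70 = R$1,903,470.00.
Operating income = contribution − fixed costs = R$1,903,470.00 − R$1,180,400 = R$723,070.00. Interest = R$172,293.00, so EBIT − I = R$550,777.00.
DCL = contribution ÷ (EBIT − I) = R$1,903,470.00 ÷ R$550,777.00 = 3.4560.

3.46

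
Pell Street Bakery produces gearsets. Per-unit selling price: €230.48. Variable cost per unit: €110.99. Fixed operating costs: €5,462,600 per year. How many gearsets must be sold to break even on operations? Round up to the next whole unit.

Contribution margin per unit = €230.48 − €110.99 = €119.49.
Units to break even: €5,462,600 ÷ €119.49 = 45,715.96, rounded up to 45,716.

45,716 gearsets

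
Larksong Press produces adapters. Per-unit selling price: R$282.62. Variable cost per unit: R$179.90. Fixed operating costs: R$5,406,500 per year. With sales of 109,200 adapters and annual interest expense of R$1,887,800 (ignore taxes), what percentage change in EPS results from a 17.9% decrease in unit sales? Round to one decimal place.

-51.2%

Contribution at this volume is 109,200 × R$102.72 = R$11,217,024.00.
Operating income = contribution − fixed costs = R$11,217,024.00 − R$5,406,500 = R$5,810,524.00.
After interest of R$1,887,800.00, pre-tax earnings = R$3,922,724.00.
DCL = total CM / (EBIT − I) = R$11,217,024.00 / R$3,922,724.00 = 2.8595.
EPS therefore changes by 2.8595 × (-17.9%) = -51.2%.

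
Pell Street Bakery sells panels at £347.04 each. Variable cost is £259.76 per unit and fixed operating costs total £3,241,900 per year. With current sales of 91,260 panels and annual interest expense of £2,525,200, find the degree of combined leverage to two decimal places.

3.62

Total contribution margin = 91,260 × £87.28 = £7,965,172.80.
Subtracting fixed costs: EBIT = £7,965,172.80 − £3,241,900 = £4,723,272.80. Interest = £2,525,200.00.
DOL = £7,965,172.80 ÷ £4,723,272.80 = 1.6864; DFL = £4,723,272.80 ÷ £2,198,072.80 = 2.1488.
Combined leverage = 1.6864 × 2.1488 = 3.6237.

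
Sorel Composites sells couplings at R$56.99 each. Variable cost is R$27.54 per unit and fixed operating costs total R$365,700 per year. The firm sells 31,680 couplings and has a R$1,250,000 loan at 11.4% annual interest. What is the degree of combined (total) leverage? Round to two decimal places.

Total contribution margin = 31,680 × R$29.45 = R$932,976.00.
Subtracting fixed costs: EBIT = R$932,976.00 − R$365,700 = R$567,276.00. Interest = R$142,500.00.
DOL = R$932,976.00 ÷ R$567,276.00 = 1.6447; DFL = R$567,276.00 ÷ R$424,776.00 = 1.3355.
DCL = DOL × DFL = 1.6447 × 1.3355 = 2.1965.

2.20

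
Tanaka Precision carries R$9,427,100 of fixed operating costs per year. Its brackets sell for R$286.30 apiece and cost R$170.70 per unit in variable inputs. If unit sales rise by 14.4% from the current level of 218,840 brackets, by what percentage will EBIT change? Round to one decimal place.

+23.0%

At 218,840 units, contribution = 218,840 × R$115.60 = R$25,297,904.00.
Subtracting fixed costs: EBIT = R$25,297,904.00 − R$9,427,100 = R$15,870,804.00.
DOL = contribution ÷ EBIT = R$25,297,904.00 ÷ R$15,870,804.00 = 1.5940.
Operating income changes by 1.5940 × +14.4% = +23.0%.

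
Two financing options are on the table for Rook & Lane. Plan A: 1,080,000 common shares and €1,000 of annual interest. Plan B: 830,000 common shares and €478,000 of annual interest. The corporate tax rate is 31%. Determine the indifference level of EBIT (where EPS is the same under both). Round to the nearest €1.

At indifference, (EBIT − 1,000)(1 − t)/1,080,000 = (EBIT − 478,000)(1 − t)/830,000.
The (1 − t) factor cancels: (EBIT − 1,000) × 830,000 = (EBIT − 478,000) × 1,080,000.
EBIT × (1,080,000 − 830,000) = 478,000 × 1,080,000 − 1,000 × 830,000 = 515,410,000,000, so EBIT = 515,410,000,000 ÷ 250,000 = 2,061,640.00.

€2,061,640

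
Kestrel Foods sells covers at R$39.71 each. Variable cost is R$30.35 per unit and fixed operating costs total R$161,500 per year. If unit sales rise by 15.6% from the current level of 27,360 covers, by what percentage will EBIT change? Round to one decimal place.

+42.2%

Total contribution margin = 27,360 × R$9.36 = R$256,089.60.
Operating income = contribution − fixed costs = R$256,089.60 − R$161,500 = R$94,589.60.
Degree of operating leverage = R$256,089.60 / R$94,589.60 = 2.7074.
So EBIT moves 2.7074 × (+15.6%) = +42.2%.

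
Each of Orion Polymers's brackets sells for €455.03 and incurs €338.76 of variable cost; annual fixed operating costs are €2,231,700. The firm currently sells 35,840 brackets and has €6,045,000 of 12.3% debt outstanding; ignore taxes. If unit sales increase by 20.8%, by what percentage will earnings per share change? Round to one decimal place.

Contribution at this volume is 35,840 × €116.27 = €4,167,116.80.
Subtracting fixed costs: EBIT = €4,167,116.80 − €2,231,700 = €1,935,416.80.
After interest of €743,535.00, pre-tax earnings = €1,191,881.80.
DCL = total CM / (EBIT − I) = €4,167,116.80 / €1,191,881.80 = 3.4963.
EPS therefore changes by 3.4963 × (+20.8%) = +72.7%.

+72.7%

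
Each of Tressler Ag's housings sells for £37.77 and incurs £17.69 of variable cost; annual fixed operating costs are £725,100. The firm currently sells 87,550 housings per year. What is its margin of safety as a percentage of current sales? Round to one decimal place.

Contribution margin per unit = £37.77 − £17.69 = £20.08. Break-even units = £725,100 ÷ £20.08 = 36,110.56; break-even revenue = 36,110.56 × £37.77 = £1,363,895.77.
Actual sales revenue = 87,550 × £37.77 = £3,306,763.50.
Margin of safety = (£3,306,763.50 − £1,363,895.77) ÷ £3,306,763.50 = 58.8%.

58.8%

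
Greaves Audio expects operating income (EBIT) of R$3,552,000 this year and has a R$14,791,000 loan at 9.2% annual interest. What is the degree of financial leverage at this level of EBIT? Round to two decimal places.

1.62

Interest = R$1,360,772.00.
Degree of financial leverage = EBIT / (EBIT − interest) = R$3,552,000 / R$2,191,228.00 = 1.6210.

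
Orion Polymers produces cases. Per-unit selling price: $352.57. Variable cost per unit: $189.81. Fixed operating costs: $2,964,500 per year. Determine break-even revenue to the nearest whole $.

Contribution margin per unit = $352.57 − $189.81 = $162.76, a CM ratio of $162.76 ÷ $352.57 = 0.4616.
Break-even sales = FC ÷ CM ratio = $2,964,500 × $352.57 / $162.76 = $6,421,687.

$6,421,687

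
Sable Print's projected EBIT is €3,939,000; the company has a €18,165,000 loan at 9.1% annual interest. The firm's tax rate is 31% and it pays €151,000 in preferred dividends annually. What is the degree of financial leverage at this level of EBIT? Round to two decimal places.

1.91

Interest = €1,653,015.00.
Pre-tax preferred-dividend burden = €151,000 ÷ (1 − 0.31) = €218,840.58.
DFL = EBIT ÷ [EBIT − I − D_p/(1−t)] = €3,939,000 ÷ [€3,939,000 − €1,653,015.00 − €218,840.58] = €3,939,000 ÷ €2,067,144.42 = 1.9055.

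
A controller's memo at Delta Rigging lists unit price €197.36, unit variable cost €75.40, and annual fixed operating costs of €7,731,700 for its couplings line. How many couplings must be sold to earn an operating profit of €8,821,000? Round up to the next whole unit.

135,723 couplings

Contribution margin per unit = €197.36 − €75.40 = €121.96.
Required volume = (fixed costs + target profit) ÷ CM = (€7,731,700 + €8,821,000) ÷ €121.96 = 135,722.37, so 135,723 couplings.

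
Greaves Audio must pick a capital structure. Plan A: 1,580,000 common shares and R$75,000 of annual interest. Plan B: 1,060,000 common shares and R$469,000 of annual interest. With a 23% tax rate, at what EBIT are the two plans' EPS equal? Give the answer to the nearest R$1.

Set EPS_A = EPS_B: (EBIT − R$75,000)(1 − 0.23) ÷ 1,580,000 = (EBIT − R$469,000)(1 − 0.23) ÷ 1,060,000.
The (1 − t) factor cancels: (EBIT − 75,000) × 1,060,000 = (EBIT − 469,000) × 1,580,000.
Solving, EBIT = (469,000·1,580,000 − 75,000·1,060,000) / (1,580,000 − 1,060,000) = 661,520,000,000 / 520,000 = 1,272,153.85.

R$1,272,154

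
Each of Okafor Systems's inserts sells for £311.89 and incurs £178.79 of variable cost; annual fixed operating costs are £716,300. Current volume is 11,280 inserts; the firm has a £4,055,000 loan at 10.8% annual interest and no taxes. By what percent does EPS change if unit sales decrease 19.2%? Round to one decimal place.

-83.0%

Total contribution margin = 11,280 × £133.10 = £1,501,368.00.
Operating income = contribution − fixed costs = £1,501,368.00 − £716,300 = £785,068.00.
After interest of £437,940.00, pre-tax earnings = £347,128.00.
Degree of combined leverage = contribution ÷ (EBIT − I) = £1,501,368.00 ÷ £347,128.00 = 4.3251.
EPS therefore changes by 4.3251 × (-19.2%) = -83.0%.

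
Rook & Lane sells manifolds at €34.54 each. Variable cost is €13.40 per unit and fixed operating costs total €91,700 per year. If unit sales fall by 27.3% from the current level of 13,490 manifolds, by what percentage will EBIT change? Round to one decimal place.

At 13,490 units, contribution = 13,490 × €21.14 = €285,178.60.
Operating income = contribution − fixed costs = €285,178.60 − €91,700 = €193,478.60.
So DOL = total CM / EBIT = €285,178.60 / €193,478.60 = 1.4740.
Operating income changes by 1.4740 × -27.3% = -40.2%.

-40.2%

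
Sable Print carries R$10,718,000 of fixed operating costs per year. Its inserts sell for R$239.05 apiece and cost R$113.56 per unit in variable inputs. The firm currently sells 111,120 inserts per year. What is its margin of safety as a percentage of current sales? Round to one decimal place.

23.1%

Contribution margin per unit = R$239.05 − R$113.56 = R$125.49. Break-even units = R$10,718,000 ÷ R$125.49 = 85,409.20; break-even revenue = 85,409.20 × R$239.05 = R$20,417,068.29.
Actual sales revenue = 111,120 × R$239.05 = R$26,563,236.00.
Margin of safety = (R$26,563,236.00 − R$20,417,068.29) ÷ R$26,563,236.00 = 23.1%.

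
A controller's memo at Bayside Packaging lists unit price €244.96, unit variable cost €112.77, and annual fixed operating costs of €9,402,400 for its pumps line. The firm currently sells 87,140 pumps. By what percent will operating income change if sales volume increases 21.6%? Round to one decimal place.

+117.6%

Total contribution margin = 87,140 × €132.19 = €11,519,036.60.
Subtracting fixed costs: EBIT = €11,519,036.60 − €9,402,400 = €2,116,636.60.
So DOL = total CM / EBIT = €11,519,036.60 / €2,116,636.60 = 5.4421.
Operating income changes by 5.4421 × +21.6% = +117.6%.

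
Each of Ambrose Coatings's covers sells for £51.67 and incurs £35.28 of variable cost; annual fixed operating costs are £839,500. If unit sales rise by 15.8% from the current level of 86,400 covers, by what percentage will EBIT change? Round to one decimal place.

Contribution at this volume is 86,400 × £16.39 = £1,416,096.00.
EBIT = £1,416,096.00 − £839,500 = £576,596.00.
So DOL = total CM / EBIT = £1,416,096.00 / £576,596.00 = 2.4560.
So EBIT moves 2.4560 × (+15.8%) = +38.8%.

+38.8%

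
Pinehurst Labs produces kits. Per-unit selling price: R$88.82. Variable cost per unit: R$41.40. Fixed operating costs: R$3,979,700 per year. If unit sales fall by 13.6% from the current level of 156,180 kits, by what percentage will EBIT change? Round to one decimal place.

At 156,180 units, contribution = 156,180 × R$47.42 = R$7,406,055.60.
EBIT = R$7,406,055.60 − R$3,979,700 = R$3,426,355.60.
So DOL = total CM / EBIT = R$7,406,055.60 / R$3,426,355.60 = 2.1615.
%ΔEBIT = DOL × %ΔSales = 2.1615 × -13.6% = -29.4%.

-29.4%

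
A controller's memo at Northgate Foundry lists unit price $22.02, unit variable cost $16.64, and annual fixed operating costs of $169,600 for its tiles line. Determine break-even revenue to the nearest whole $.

$694,162

Contribution margin per unit = $22.02 − $16.64 = $5.38, a CM ratio of $5.38 ÷ $22.02 = 0.2443.
Break-even sales = FC ÷ CM ratio = $169,600 × $22.02 / $5.38 = $694,162.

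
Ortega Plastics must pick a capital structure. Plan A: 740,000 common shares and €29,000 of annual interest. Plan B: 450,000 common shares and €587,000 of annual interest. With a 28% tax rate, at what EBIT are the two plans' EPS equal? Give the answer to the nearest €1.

€1,452,862

Set EPS_A = EPS_B: (EBIT − €29,000)(1 − 0.28) ÷ 740,000 = (EBIT − €587,000)(1 − 0.28) ÷ 450,000.
The (1 − t) factor cancels: (EBIT − 29,000) × 450,000 = (EBIT − 587,000) × 740,000.
EBIT × (740,000 − 450,000) = 587,000 × 740,000 − 29,000 × 450,000 = 421,330,000,000, so EBIT = 421,330,000,000 ÷ 290,000 = 1,452,862.07.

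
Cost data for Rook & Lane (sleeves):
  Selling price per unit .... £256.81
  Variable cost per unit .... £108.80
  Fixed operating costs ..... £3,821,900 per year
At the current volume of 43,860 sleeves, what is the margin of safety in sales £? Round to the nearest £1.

Each unit contributes £256.81 − £108.80 = £148.01. Break-even units = £3,821,900 ÷ £148.01 = 25,821.90; break-even revenue = 25,821.90 × £256.81 = £6,631,323.15.
Current sales = 43,860 × £256.81 = £11,263,686.60.
Margin of safety = £11,263,686.60 − £6,631,323.15 = £4,632,363.

£4,632,363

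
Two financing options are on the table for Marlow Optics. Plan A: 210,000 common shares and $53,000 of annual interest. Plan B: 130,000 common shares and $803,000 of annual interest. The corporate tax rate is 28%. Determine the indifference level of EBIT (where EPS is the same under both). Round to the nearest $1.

At indifference, (EBIT − 53,000)(1 − t)/210,000 = (EBIT − 803,000)(1 − t)/130,000.
Cancelling (1 − t) and cross-multiplying: 130,000·(EBIT − 53,000) = 210,000·(EBIT − 803,000).
Solving, EBIT = (803,000·210,000 − 53,000·130,000) / (210,000 − 130,000) = 161,740,000,000 / 80,000 = 2,021,750.00.

$2,021,750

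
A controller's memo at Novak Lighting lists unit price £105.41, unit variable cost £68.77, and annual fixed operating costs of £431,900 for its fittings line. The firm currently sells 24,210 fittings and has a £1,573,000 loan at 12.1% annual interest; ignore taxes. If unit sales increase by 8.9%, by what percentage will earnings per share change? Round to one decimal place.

Contribution at this volume is 24,210 × £36.64 = £887,054.40.
Subtracting fixed costs: EBIT = £887,054.40 − £431,900 = £455,154.40.
After interest of £190,333.00, pre-tax earnings = £264,821.40.
Degree of combined leverage = contribution ÷ (EBIT − I) = £887,054.40 ÷ £264,821.40 = 3.3496.
%ΔEPS = DCL × %ΔSales = 3.3496 × +8.9% = +29.8%.

+29.8%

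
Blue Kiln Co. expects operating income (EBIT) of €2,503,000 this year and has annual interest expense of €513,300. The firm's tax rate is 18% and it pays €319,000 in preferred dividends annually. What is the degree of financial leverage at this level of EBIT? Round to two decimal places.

1.56

Interest = €513,300.00.
Pre-tax preferred-dividend burden = €319,000 ÷ (1 − 0.18) = €389,024.39.
DFL = EBIT ÷ [EBIT − I − D_p/(1−t)] = €2,503,000 ÷ [€2,503,000 − €513,300.00 − €389,024.39] = €2,503,000 ÷ €1,600,675.61 = 1.5637.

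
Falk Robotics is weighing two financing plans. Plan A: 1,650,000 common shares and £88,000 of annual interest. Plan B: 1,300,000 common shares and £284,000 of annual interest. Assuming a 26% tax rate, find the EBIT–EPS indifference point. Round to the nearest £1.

At indifference, (EBIT − 88,000)(1 − t)/1,650,000 = (EBIT − 284,000)(1 − t)/1,300,000.
Cancelling (1 − t) and cross-multiplying: 1,300,000·(EBIT − 88,000) = 1,650,000·(EBIT − 284,000).
EBIT × (1,650,000 − 1,300,000) = 284,000 × 1,650,000 − 88,000 × 1,300,000 = 354,200,000,000, so EBIT = 354,200,000,000 ÷ 350,000 = 1,012,000.00.

£1,012,000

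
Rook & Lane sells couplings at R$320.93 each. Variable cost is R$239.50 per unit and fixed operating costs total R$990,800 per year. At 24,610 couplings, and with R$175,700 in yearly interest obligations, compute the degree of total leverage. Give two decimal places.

Contribution at this volume is 24,610 × R$81.43 = R$2,003,992.30.
EBIT = R$2,003,992.30 − R$990,800 = R$1,013,192.30. Interest = R$175,700.00, so EBIT − I = R$837,492.30.
Degree of total leverage = total CM / (EBIT − interest) = R$2,003,992.30 / R$837,492.30 = 2.3928.

2.39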